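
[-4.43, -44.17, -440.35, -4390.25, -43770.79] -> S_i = -4.43*9.97^i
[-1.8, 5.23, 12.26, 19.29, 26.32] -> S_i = -1.80 + 7.03*i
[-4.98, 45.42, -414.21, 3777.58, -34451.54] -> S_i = -4.98*(-9.12)^i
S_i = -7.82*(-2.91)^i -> [-7.82, 22.76, -66.22, 192.7, -560.76]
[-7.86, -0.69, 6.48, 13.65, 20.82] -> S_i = -7.86 + 7.17*i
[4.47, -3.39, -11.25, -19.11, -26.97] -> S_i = 4.47 + -7.86*i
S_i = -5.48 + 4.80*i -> [-5.48, -0.68, 4.12, 8.92, 13.72]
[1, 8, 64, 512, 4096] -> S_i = 1*8^i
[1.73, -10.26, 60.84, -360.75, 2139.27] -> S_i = 1.73*(-5.93)^i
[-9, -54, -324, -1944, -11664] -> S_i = -9*6^i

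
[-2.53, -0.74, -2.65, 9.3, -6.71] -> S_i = Random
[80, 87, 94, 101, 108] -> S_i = 80 + 7*i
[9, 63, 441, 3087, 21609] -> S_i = 9*7^i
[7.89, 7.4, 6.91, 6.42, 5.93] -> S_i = 7.89 + -0.49*i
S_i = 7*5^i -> [7, 35, 175, 875, 4375]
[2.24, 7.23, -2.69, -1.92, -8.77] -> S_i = Random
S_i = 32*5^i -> [32, 160, 800, 4000, 20000]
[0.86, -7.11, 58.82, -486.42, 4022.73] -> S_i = 0.86*(-8.27)^i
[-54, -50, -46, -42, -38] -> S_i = -54 + 4*i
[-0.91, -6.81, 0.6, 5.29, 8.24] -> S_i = Random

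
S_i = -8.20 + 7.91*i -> [-8.2, -0.29, 7.62, 15.53, 23.44]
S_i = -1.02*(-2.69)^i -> [-1.02, 2.74, -7.38, 19.85, -53.41]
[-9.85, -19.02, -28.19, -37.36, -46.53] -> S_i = -9.85 + -9.17*i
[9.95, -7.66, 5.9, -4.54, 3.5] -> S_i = 9.95*(-0.77)^i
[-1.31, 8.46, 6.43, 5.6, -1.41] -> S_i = Random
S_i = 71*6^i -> [71, 426, 2556, 15336, 92016]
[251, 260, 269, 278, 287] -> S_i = 251 + 9*i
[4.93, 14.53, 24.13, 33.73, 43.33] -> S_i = 4.93 + 9.60*i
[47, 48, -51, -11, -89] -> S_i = Random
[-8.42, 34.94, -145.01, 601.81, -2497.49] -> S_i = -8.42*(-4.15)^i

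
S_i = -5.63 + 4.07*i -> [-5.63, -1.56, 2.51, 6.58, 10.65]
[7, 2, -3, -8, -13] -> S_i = 7 + -5*i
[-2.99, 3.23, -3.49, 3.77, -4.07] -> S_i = -2.99*(-1.08)^i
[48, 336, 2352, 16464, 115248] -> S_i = 48*7^i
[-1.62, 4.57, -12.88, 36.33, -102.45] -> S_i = -1.62*(-2.82)^i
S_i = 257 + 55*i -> [257, 312, 367, 422, 477]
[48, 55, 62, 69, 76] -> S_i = 48 + 7*i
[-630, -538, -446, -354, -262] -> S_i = -630 + 92*i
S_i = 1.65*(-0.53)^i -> [1.65, -0.87, 0.46, -0.25, 0.13]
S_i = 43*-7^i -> [43, -301, 2107, -14749, 103243]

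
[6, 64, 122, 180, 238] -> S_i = 6 + 58*i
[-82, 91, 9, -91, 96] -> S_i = Random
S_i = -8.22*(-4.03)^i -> [-8.22, 33.13, -133.5, 538.01, -2168.16]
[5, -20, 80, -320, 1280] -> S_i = 5*-4^i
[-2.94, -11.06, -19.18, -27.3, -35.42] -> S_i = -2.94 + -8.12*i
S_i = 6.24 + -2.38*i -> [6.24, 3.86, 1.48, -0.9, -3.28]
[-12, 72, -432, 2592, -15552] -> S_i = -12*-6^i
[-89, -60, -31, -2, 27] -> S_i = -89 + 29*i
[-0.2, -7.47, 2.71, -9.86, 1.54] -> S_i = Random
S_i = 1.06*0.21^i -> [1.06, 0.22, 0.05, 0.01, 0.0]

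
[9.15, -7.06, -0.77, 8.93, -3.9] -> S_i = Random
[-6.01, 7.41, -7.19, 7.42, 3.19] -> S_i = Random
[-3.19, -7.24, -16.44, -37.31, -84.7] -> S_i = -3.19*2.27^i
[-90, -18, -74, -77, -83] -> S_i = Random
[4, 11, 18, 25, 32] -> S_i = 4 + 7*i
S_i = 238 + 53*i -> [238, 291, 344, 397, 450]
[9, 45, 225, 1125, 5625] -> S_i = 9*5^i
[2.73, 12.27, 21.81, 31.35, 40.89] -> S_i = 2.73 + 9.54*i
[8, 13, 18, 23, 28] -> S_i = 8 + 5*i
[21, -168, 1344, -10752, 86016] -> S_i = 21*-8^i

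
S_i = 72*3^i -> [72, 216, 648, 1944, 5832]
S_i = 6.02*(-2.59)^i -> [6.02, -15.59, 40.38, -104.59, 270.89]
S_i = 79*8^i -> [79, 632, 5056, 40448, 323584]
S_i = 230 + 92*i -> [230, 322, 414, 506, 598]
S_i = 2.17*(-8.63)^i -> [2.17, -18.73, 161.61, -1394.74, 12036.57]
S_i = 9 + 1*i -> [9, 10, 11, 12, 13]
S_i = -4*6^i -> [-4, -24, -144, -864, -5184]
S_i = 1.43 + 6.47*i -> [1.43, 7.9, 14.37, 20.84, 27.31]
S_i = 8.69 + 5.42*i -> [8.69, 14.11, 19.53, 24.95, 30.37]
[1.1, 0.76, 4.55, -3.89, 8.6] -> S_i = Random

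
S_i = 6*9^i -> [6, 54, 486, 4374, 39366]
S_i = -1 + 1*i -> [-1, 0, 1, 2, 3]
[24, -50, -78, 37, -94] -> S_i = Random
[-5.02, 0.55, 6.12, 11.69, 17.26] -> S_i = -5.02 + 5.57*i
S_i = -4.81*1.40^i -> [-4.81, -6.73, -9.43, -13.2, -18.48]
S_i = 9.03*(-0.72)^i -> [9.03, -6.5, 4.68, -3.37, 2.43]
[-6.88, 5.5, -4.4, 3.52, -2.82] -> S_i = -6.88*(-0.80)^i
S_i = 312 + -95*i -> [312, 217, 122, 27, -68]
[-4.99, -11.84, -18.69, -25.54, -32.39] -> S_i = -4.99 + -6.85*i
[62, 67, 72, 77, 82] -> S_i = 62 + 5*i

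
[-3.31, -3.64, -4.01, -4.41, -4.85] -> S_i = -3.31*1.10^i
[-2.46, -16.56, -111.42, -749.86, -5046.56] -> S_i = -2.46*6.73^i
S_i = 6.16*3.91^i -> [6.16, 24.09, 94.17, 368.22, 1439.75]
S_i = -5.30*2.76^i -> [-5.3, -14.63, -40.37, -111.43, -307.55]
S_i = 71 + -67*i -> [71, 4, -63, -130, -197]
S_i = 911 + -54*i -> [911, 857, 803, 749, 695]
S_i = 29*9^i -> [29, 261, 2349, 21141, 190269]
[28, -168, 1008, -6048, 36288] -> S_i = 28*-6^i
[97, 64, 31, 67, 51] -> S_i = Random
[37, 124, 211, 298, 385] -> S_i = 37 + 87*i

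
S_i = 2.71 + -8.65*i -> [2.71, -5.94, -14.59, -23.24, -31.89]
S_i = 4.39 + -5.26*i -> [4.39, -0.87, -6.13, -11.39, -16.65]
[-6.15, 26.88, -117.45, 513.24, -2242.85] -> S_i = -6.15*(-4.37)^i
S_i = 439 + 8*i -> [439, 447, 455, 463, 471]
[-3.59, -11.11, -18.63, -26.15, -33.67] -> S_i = -3.59 + -7.52*i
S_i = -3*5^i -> [-3, -15, -75, -375, -1875]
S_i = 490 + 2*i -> [490, 492, 494, 496, 498]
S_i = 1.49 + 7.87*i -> [1.49, 9.36, 17.23, 25.1, 32.97]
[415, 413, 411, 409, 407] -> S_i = 415 + -2*i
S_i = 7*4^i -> [7, 28, 112, 448, 1792]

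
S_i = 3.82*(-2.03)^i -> [3.82, -7.75, 15.74, -31.96, 64.87]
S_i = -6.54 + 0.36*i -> [-6.54, -6.18, -5.82, -5.46, -5.1]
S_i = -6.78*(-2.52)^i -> [-6.78, 17.09, -43.06, 108.5, -273.42]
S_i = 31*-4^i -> [31, -124, 496, -1984, 7936]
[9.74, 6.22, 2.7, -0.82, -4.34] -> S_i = 9.74 + -3.52*i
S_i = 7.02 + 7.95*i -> [7.02, 14.97, 22.92, 30.87, 38.82]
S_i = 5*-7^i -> [5, -35, 245, -1715, 12005]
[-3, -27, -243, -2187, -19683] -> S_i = -3*9^i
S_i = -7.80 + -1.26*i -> [-7.8, -9.06, -10.32, -11.58, -12.84]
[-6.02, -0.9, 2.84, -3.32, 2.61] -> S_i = Random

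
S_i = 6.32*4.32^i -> [6.32, 27.3, 117.95, 509.53, 2201.16]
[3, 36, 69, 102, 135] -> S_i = 3 + 33*i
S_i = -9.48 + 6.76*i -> [-9.48, -2.72, 4.04, 10.8, 17.56]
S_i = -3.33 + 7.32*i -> [-3.33, 3.99, 11.31, 18.63, 25.95]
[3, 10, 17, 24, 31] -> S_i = 3 + 7*i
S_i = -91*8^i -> [-91, -728, -5824, -46592, -372736]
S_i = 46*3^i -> [46, 138, 414, 1242, 3726]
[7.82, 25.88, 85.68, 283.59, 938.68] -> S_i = 7.82*3.31^i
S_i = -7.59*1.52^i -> [-7.59, -11.54, -17.54, -26.65, -40.52]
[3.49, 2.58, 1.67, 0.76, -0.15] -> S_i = 3.49 + -0.91*i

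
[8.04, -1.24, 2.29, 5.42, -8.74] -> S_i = Random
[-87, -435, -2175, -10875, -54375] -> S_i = -87*5^i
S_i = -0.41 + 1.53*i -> [-0.41, 1.12, 2.65, 4.18, 5.71]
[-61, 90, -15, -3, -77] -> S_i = Random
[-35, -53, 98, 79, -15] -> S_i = Random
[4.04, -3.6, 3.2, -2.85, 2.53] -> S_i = 4.04*(-0.89)^i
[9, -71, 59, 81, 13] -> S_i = Random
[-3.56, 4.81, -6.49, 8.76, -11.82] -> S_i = -3.56*(-1.35)^i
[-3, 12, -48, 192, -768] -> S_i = -3*-4^i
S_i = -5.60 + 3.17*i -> [-5.6, -2.43, 0.74, 3.91, 7.08]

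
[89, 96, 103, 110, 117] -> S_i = 89 + 7*i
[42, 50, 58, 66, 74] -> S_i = 42 + 8*i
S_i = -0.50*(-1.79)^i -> [-0.5, 0.9, -1.6, 2.87, -5.13]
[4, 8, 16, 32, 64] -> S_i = 4*2^i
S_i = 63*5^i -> [63, 315, 1575, 7875, 39375]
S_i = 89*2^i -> [89, 178, 356, 712, 1424]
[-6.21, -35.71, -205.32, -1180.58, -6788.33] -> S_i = -6.21*5.75^i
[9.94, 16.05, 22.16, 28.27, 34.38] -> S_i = 9.94 + 6.11*i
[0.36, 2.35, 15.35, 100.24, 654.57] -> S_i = 0.36*6.53^i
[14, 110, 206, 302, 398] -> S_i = 14 + 96*i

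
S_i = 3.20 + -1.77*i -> [3.2, 1.43, -0.34, -2.11, -3.88]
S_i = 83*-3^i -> [83, -249, 747, -2241, 6723]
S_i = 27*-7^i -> [27, -189, 1323, -9261, 64827]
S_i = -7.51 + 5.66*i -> [-7.51, -1.85, 3.81, 9.47, 15.13]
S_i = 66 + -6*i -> [66, 60, 54, 48, 42]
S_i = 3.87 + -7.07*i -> [3.87, -3.2, -10.27, -17.34, -24.41]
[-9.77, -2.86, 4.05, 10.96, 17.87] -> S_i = -9.77 + 6.91*i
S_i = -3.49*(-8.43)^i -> [-3.49, 29.42, -248.02, 2090.78, -17625.27]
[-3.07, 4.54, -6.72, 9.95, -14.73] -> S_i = -3.07*(-1.48)^i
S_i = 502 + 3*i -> [502, 505, 508, 511, 514]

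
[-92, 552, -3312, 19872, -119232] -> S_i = -92*-6^i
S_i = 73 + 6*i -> [73, 79, 85, 91, 97]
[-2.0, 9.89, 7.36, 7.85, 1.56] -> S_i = Random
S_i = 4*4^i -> [4, 16, 64, 256, 1024]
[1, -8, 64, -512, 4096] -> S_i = 1*-8^i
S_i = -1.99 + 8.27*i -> [-1.99, 6.28, 14.55, 22.82, 31.09]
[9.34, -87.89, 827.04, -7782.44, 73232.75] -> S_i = 9.34*(-9.41)^i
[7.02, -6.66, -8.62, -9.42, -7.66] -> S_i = Random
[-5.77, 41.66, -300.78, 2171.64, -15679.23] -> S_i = -5.77*(-7.22)^i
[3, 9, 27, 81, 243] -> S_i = 3*3^i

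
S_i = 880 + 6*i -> [880, 886, 892, 898, 904]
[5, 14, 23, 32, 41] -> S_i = 5 + 9*i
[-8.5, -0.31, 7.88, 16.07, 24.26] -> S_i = -8.50 + 8.19*i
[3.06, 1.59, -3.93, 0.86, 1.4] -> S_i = Random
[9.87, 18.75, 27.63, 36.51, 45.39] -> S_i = 9.87 + 8.88*i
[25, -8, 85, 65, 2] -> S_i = Random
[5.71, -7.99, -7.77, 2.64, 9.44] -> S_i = Random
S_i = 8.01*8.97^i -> [8.01, 71.85, 644.49, 5781.09, 51856.39]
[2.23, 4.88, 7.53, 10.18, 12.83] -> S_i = 2.23 + 2.65*i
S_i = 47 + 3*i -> [47, 50, 53, 56, 59]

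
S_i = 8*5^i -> [8, 40, 200, 1000, 5000]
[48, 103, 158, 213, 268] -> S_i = 48 + 55*i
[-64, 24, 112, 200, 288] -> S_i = -64 + 88*i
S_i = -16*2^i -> [-16, -32, -64, -128, -256]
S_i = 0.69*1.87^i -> [0.69, 1.29, 2.41, 4.51, 8.44]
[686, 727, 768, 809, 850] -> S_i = 686 + 41*i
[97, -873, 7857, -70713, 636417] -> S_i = 97*-9^i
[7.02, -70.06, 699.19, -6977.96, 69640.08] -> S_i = 7.02*(-9.98)^i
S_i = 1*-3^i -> [1, -3, 9, -27, 81]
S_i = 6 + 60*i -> [6, 66, 126, 186, 246]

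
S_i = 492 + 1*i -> [492, 493, 494, 495, 496]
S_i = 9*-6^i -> [9, -54, 324, -1944, 11664]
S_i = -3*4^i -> [-3, -12, -48, -192, -768]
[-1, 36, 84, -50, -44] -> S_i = Random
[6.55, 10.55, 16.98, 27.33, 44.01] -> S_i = 6.55*1.61^i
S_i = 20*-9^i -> [20, -180, 1620, -14580, 131220]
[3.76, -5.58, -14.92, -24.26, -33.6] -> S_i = 3.76 + -9.34*i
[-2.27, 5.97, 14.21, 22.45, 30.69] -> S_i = -2.27 + 8.24*i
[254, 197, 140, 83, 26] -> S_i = 254 + -57*i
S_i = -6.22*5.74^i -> [-6.22, -35.7, -204.93, -1176.32, -6752.09]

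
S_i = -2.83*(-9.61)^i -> [-2.83, 27.2, -261.36, 2511.64, -24136.82]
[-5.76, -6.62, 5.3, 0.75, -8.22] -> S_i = Random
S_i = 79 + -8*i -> [79, 71, 63, 55, 47]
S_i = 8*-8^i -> [8, -64, 512, -4096, 32768]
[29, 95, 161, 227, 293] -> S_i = 29 + 66*i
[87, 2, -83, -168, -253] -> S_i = 87 + -85*i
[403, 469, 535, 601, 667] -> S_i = 403 + 66*i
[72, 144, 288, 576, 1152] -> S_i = 72*2^i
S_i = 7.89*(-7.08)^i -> [7.89, -55.86, 395.5, -2800.12, 19824.86]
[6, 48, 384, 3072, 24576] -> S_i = 6*8^i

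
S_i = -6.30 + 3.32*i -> [-6.3, -2.98, 0.34, 3.66, 6.98]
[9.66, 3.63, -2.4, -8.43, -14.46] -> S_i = 9.66 + -6.03*i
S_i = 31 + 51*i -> [31, 82, 133, 184, 235]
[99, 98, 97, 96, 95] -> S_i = 99 + -1*i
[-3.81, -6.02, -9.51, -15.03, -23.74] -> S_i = -3.81*1.58^i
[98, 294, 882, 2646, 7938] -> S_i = 98*3^i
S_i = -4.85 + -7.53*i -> [-4.85, -12.38, -19.91, -27.44, -34.97]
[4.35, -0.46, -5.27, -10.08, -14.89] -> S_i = 4.35 + -4.81*i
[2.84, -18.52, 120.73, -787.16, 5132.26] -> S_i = 2.84*(-6.52)^i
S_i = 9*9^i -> [9, 81, 729, 6561, 59049]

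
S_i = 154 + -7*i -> [154, 147, 140, 133, 126]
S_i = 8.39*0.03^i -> [8.39, 0.25, 0.01, 0.0, 0.0]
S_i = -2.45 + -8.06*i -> [-2.45, -10.51, -18.57, -26.63, -34.69]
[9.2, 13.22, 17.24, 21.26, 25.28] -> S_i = 9.20 + 4.02*i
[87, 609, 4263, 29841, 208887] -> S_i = 87*7^i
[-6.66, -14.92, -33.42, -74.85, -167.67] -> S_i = -6.66*2.24^i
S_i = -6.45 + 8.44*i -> [-6.45, 1.99, 10.43, 18.87, 27.31]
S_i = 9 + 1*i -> [9, 10, 11, 12, 13]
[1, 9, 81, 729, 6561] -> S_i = 1*9^i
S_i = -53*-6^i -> [-53, 318, -1908, 11448, -68688]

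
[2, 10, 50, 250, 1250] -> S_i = 2*5^i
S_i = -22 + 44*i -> [-22, 22, 66, 110, 154]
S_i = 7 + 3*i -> [7, 10, 13, 16, 19]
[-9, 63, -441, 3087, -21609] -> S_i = -9*-7^i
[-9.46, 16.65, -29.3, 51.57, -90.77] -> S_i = -9.46*(-1.76)^i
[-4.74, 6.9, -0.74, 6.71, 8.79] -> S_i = Random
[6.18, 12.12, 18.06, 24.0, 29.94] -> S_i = 6.18 + 5.94*i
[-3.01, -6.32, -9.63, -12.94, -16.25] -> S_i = -3.01 + -3.31*i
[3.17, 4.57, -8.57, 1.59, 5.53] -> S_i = Random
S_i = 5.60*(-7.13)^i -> [5.6, -39.93, 284.69, -2029.82, 14472.59]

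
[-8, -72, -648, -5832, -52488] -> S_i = -8*9^i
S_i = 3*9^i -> [3, 27, 243, 2187, 19683]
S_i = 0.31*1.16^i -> [0.31, 0.36, 0.42, 0.48, 0.56]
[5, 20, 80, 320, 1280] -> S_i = 5*4^i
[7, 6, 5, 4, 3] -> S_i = 7 + -1*i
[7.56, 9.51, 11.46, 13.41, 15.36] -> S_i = 7.56 + 1.95*i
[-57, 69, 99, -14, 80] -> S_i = Random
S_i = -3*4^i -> [-3, -12, -48, -192, -768]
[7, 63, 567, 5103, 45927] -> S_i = 7*9^i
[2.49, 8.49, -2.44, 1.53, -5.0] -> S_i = Random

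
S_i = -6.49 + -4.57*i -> [-6.49, -11.06, -15.63, -20.2, -24.77]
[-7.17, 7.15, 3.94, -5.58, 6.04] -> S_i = Random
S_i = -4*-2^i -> [-4, 8, -16, 32, -64]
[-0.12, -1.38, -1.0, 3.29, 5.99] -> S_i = Random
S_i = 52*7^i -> [52, 364, 2548, 17836, 124852]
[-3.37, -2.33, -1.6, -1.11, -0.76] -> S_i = -3.37*0.69^i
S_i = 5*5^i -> [5, 25, 125, 625, 3125]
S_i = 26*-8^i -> [26, -208, 1664, -13312, 106496]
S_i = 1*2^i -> [1, 2, 4, 8, 16]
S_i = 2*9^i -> [2, 18, 162, 1458, 13122]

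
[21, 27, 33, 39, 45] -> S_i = 21 + 6*i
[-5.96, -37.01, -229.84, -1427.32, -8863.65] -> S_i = -5.96*6.21^i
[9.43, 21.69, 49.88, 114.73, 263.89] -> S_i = 9.43*2.30^i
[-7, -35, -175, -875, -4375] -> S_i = -7*5^i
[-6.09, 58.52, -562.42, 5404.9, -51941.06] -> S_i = -6.09*(-9.61)^i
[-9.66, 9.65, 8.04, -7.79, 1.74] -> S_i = Random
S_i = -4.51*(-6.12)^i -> [-4.51, 27.6, -168.92, 1033.79, -6326.77]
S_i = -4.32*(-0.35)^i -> [-4.32, 1.51, -0.53, 0.19, -0.06]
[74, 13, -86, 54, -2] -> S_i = Random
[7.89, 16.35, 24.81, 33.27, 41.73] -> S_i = 7.89 + 8.46*i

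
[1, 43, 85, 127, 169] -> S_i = 1 + 42*i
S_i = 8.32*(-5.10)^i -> [8.32, -42.43, 216.4, -1103.66, 5628.65]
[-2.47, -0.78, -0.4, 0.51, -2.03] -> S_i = Random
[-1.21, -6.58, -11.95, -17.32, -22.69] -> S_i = -1.21 + -5.37*i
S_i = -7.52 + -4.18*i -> [-7.52, -11.7, -15.88, -20.06, -24.24]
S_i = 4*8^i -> [4, 32, 256, 2048, 16384]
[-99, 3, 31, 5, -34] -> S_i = Random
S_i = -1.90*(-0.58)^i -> [-1.9, 1.1, -0.64, 0.37, -0.22]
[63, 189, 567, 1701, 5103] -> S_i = 63*3^i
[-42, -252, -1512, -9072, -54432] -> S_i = -42*6^i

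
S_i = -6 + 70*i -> [-6, 64, 134, 204, 274]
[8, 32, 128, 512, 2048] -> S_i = 8*4^i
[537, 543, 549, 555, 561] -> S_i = 537 + 6*i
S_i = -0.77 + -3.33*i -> [-0.77, -4.1, -7.43, -10.76, -14.09]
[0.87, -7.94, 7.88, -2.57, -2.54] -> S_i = Random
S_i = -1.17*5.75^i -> [-1.17, -6.73, -38.68, -222.43, -1278.96]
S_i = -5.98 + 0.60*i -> [-5.98, -5.38, -4.78, -4.18, -3.58]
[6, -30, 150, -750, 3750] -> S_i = 6*-5^i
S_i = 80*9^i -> [80, 720, 6480, 58320, 524880]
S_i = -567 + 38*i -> [-567, -529, -491, -453, -415]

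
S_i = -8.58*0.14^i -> [-8.58, -1.2, -0.17, -0.02, -0.0]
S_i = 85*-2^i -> [85, -170, 340, -680, 1360]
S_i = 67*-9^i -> [67, -603, 5427, -48843, 439587]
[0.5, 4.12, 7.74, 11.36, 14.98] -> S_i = 0.50 + 3.62*i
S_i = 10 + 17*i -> [10, 27, 44, 61, 78]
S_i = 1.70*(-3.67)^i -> [1.7, -6.24, 22.9, -84.03, 308.4]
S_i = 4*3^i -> [4, 12, 36, 108, 324]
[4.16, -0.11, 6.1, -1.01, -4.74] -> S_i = Random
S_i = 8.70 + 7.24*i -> [8.7, 15.94, 23.18, 30.42, 37.66]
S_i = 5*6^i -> [5, 30, 180, 1080, 6480]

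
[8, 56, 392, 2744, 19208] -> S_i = 8*7^i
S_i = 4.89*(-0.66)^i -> [4.89, -3.23, 2.13, -1.41, 0.93]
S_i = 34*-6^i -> [34, -204, 1224, -7344, 44064]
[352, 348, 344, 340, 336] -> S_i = 352 + -4*i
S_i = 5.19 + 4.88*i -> [5.19, 10.07, 14.95, 19.83, 24.71]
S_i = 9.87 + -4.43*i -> [9.87, 5.44, 1.01, -3.42, -7.85]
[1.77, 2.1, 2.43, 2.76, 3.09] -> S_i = 1.77 + 0.33*i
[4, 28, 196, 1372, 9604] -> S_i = 4*7^i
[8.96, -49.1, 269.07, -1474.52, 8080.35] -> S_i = 8.96*(-5.48)^i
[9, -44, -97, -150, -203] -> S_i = 9 + -53*i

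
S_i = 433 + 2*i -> [433, 435, 437, 439, 441]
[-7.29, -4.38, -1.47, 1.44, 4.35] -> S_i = -7.29 + 2.91*i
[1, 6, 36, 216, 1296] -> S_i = 1*6^i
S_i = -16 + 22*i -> [-16, 6, 28, 50, 72]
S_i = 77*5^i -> [77, 385, 1925, 9625, 48125]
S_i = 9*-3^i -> [9, -27, 81, -243, 729]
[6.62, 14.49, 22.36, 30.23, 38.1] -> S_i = 6.62 + 7.87*i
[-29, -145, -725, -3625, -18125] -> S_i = -29*5^i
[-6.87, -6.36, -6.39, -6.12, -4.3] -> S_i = Random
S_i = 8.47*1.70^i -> [8.47, 14.4, 24.48, 41.61, 70.74]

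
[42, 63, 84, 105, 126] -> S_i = 42 + 21*i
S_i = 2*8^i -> [2, 16, 128, 1024, 8192]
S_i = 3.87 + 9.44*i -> [3.87, 13.31, 22.75, 32.19, 41.63]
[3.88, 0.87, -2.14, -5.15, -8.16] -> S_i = 3.88 + -3.01*i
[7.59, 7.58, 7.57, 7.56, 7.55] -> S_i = 7.59 + -0.01*i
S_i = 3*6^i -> [3, 18, 108, 648, 3888]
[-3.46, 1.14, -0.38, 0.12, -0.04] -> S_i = -3.46*(-0.33)^i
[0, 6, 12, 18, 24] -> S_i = 0 + 6*i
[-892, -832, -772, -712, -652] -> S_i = -892 + 60*i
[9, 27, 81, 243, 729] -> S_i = 9*3^i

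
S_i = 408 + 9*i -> [408, 417, 426, 435, 444]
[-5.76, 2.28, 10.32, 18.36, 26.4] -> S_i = -5.76 + 8.04*i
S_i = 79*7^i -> [79, 553, 3871, 27097, 189679]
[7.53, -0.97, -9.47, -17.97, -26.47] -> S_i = 7.53 + -8.50*i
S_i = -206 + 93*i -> [-206, -113, -20, 73, 166]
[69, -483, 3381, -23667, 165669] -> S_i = 69*-7^i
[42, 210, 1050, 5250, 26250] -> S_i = 42*5^i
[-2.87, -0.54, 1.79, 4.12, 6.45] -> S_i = -2.87 + 2.33*i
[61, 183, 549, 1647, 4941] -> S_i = 61*3^i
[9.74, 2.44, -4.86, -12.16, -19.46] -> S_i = 9.74 + -7.30*i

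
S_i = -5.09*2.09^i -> [-5.09, -10.64, -22.23, -46.47, -97.12]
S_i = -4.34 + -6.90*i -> [-4.34, -11.24, -18.14, -25.04, -31.94]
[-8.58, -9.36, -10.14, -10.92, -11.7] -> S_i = -8.58 + -0.78*i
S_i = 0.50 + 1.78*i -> [0.5, 2.28, 4.06, 5.84, 7.62]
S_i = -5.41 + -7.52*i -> [-5.41, -12.93, -20.45, -27.97, -35.49]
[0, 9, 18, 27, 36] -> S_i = 0 + 9*i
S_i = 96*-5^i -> [96, -480, 2400, -12000, 60000]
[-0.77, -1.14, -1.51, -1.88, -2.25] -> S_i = -0.77 + -0.37*i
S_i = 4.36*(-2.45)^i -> [4.36, -10.68, 26.17, -64.12, 157.09]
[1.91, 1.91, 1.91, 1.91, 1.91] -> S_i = 1.91 + -0.00*i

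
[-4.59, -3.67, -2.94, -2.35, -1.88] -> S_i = -4.59*0.80^i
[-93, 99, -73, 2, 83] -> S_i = Random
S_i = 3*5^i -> [3, 15, 75, 375, 1875]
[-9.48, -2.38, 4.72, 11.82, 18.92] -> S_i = -9.48 + 7.10*i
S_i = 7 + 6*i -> [7, 13, 19, 25, 31]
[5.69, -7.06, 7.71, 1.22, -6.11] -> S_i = Random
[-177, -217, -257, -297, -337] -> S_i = -177 + -40*i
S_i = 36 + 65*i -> [36, 101, 166, 231, 296]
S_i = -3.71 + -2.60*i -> [-3.71, -6.31, -8.91, -11.51, -14.11]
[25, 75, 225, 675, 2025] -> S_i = 25*3^i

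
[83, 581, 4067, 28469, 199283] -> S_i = 83*7^i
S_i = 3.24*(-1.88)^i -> [3.24, -6.09, 11.45, -21.53, 40.47]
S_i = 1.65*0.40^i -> [1.65, 0.66, 0.26, 0.11, 0.04]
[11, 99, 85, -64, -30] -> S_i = Random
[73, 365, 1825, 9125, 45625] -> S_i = 73*5^i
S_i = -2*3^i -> [-2, -6, -18, -54, -162]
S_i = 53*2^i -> [53, 106, 212, 424, 848]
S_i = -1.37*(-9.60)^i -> [-1.37, 13.15, -126.26, 1212.09, -11636.05]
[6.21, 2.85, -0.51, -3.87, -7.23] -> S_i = 6.21 + -3.36*i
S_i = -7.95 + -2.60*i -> [-7.95, -10.55, -13.15, -15.75, -18.35]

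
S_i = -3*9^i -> [-3, -27, -243, -2187, -19683]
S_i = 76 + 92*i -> [76, 168, 260, 352, 444]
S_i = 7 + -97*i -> [7, -90, -187, -284, -381]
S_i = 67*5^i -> [67, 335, 1675, 8375, 41875]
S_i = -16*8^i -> [-16, -128, -1024, -8192, -65536]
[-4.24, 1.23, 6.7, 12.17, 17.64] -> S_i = -4.24 + 5.47*i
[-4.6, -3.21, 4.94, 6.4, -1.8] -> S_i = Random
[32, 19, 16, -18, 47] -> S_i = Random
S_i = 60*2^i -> [60, 120, 240, 480, 960]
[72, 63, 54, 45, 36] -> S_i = 72 + -9*i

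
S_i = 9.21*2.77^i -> [9.21, 25.51, 70.67, 195.75, 542.22]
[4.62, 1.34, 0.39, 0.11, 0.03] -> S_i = 4.62*0.29^i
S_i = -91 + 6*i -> [-91, -85, -79, -73, -67]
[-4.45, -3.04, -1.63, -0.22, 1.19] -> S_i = -4.45 + 1.41*i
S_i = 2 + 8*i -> [2, 10, 18, 26, 34]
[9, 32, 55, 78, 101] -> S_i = 9 + 23*i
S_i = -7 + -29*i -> [-7, -36, -65, -94, -123]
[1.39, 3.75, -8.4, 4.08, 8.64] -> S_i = Random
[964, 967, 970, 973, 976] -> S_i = 964 + 3*i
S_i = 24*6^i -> [24, 144, 864, 5184, 31104]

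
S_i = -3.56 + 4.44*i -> [-3.56, 0.88, 5.32, 9.76, 14.2]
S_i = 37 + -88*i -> [37, -51, -139, -227, -315]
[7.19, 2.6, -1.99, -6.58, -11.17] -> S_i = 7.19 + -4.59*i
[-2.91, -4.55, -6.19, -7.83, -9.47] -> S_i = -2.91 + -1.64*i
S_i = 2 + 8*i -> [2, 10, 18, 26, 34]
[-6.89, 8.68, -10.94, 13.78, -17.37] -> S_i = -6.89*(-1.26)^i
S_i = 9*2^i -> [9, 18, 36, 72, 144]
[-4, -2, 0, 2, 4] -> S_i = -4 + 2*i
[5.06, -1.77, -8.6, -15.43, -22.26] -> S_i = 5.06 + -6.83*i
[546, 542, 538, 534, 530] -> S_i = 546 + -4*i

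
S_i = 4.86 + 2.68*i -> [4.86, 7.54, 10.22, 12.9, 15.58]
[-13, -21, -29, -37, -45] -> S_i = -13 + -8*i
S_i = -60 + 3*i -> [-60, -57, -54, -51, -48]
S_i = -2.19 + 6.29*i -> [-2.19, 4.1, 10.39, 16.68, 22.97]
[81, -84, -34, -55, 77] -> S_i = Random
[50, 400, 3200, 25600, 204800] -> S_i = 50*8^i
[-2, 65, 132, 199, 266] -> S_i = -2 + 67*i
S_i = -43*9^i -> [-43, -387, -3483, -31347, -282123]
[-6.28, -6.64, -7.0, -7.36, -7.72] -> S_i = -6.28 + -0.36*i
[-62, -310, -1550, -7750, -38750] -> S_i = -62*5^i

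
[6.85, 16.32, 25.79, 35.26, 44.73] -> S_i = 6.85 + 9.47*i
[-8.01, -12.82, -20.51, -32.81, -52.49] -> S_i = -8.01*1.60^i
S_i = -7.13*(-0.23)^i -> [-7.13, 1.64, -0.38, 0.09, -0.02]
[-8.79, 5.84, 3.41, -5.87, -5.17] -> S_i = Random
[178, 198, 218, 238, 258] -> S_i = 178 + 20*i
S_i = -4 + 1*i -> [-4, -3, -2, -1, 0]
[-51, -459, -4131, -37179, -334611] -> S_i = -51*9^i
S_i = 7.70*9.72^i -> [7.7, 74.84, 727.48, 7071.14, 68731.49]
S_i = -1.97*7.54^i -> [-1.97, -14.85, -112.0, -844.46, -6367.25]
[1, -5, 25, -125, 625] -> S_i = 1*-5^i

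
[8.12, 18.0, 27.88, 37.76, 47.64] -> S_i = 8.12 + 9.88*i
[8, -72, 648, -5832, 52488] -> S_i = 8*-9^i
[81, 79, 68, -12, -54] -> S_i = Random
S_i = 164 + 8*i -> [164, 172, 180, 188, 196]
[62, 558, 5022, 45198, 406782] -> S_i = 62*9^i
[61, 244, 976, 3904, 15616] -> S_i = 61*4^i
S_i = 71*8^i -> [71, 568, 4544, 36352, 290816]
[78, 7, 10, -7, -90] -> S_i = Random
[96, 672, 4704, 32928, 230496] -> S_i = 96*7^i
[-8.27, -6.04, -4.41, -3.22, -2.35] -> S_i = -8.27*0.73^i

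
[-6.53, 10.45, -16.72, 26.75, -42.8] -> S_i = -6.53*(-1.60)^i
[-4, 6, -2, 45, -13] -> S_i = Random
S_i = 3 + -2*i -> [3, 1, -1, -3, -5]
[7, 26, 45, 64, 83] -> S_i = 7 + 19*i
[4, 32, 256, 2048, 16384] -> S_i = 4*8^i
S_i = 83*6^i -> [83, 498, 2988, 17928, 107568]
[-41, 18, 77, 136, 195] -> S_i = -41 + 59*i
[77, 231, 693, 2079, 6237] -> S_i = 77*3^i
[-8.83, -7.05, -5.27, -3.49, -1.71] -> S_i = -8.83 + 1.78*i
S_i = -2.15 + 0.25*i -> [-2.15, -1.9, -1.65, -1.4, -1.15]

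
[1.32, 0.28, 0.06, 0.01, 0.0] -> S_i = 1.32*0.21^i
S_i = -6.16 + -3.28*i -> [-6.16, -9.44, -12.72, -16.0, -19.28]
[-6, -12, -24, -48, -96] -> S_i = -6*2^i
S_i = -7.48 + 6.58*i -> [-7.48, -0.9, 5.68, 12.26, 18.84]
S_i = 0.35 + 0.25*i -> [0.35, 0.6, 0.85, 1.1, 1.35]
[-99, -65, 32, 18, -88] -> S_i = Random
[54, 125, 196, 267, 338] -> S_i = 54 + 71*i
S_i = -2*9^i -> [-2, -18, -162, -1458, -13122]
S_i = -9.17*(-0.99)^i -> [-9.17, 9.08, -8.99, 8.9, -8.81]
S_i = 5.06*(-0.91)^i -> [5.06, -4.6, 4.19, -3.81, 3.47]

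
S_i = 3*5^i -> [3, 15, 75, 375, 1875]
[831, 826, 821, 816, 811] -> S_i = 831 + -5*i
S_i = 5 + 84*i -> [5, 89, 173, 257, 341]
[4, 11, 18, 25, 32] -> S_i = 4 + 7*i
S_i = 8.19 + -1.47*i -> [8.19, 6.72, 5.25, 3.78, 2.31]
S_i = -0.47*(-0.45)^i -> [-0.47, 0.21, -0.1, 0.04, -0.02]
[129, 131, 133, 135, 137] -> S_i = 129 + 2*i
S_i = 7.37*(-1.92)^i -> [7.37, -14.15, 27.17, -52.16, 100.15]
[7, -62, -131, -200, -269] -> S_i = 7 + -69*i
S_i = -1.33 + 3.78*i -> [-1.33, 2.45, 6.23, 10.01, 13.79]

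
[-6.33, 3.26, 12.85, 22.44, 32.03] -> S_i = -6.33 + 9.59*i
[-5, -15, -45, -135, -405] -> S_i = -5*3^i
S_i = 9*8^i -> [9, 72, 576, 4608, 36864]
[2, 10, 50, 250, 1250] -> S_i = 2*5^i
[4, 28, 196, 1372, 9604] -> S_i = 4*7^i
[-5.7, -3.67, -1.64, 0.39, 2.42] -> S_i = -5.70 + 2.03*i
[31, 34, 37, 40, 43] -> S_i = 31 + 3*i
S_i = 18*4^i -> [18, 72, 288, 1152, 4608]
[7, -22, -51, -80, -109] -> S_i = 7 + -29*i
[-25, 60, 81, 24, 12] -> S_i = Random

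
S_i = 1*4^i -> [1, 4, 16, 64, 256]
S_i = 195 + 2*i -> [195, 197, 199, 201, 203]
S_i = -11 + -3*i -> [-11, -14, -17, -20, -23]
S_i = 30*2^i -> [30, 60, 120, 240, 480]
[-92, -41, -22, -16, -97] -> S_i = Random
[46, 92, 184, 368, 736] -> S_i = 46*2^i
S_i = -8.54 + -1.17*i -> [-8.54, -9.71, -10.88, -12.05, -13.22]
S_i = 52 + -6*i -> [52, 46, 40, 34, 28]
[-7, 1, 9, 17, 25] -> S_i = -7 + 8*i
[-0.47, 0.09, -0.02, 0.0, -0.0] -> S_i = -0.47*(-0.19)^i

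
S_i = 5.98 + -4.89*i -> [5.98, 1.09, -3.8, -8.69, -13.58]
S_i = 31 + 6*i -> [31, 37, 43, 49, 55]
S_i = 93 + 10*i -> [93, 103, 113, 123, 133]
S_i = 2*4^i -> [2, 8, 32, 128, 512]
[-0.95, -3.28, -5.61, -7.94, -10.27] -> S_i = -0.95 + -2.33*i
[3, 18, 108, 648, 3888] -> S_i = 3*6^i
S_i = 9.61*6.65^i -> [9.61, 63.91, 424.98, 2826.11, 18793.6]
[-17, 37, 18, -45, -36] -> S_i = Random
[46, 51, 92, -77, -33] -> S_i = Random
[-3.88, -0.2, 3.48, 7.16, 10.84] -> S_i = -3.88 + 3.68*i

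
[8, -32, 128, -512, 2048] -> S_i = 8*-4^i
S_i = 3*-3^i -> [3, -9, 27, -81, 243]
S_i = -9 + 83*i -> [-9, 74, 157, 240, 323]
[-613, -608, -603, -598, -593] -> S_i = -613 + 5*i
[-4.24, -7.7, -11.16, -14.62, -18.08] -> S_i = -4.24 + -3.46*i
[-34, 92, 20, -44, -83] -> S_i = Random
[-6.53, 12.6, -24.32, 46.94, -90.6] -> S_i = -6.53*(-1.93)^i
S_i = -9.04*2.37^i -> [-9.04, -21.42, -50.78, -120.34, -285.21]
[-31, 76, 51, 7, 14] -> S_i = Random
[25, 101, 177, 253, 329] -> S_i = 25 + 76*i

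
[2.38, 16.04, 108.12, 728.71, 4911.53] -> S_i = 2.38*6.74^i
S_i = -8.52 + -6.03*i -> [-8.52, -14.55, -20.58, -26.61, -32.64]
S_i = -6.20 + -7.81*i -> [-6.2, -14.01, -21.82, -29.63, -37.44]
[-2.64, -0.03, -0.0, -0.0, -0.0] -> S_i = -2.64*0.01^i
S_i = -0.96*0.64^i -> [-0.96, -0.61, -0.39, -0.25, -0.16]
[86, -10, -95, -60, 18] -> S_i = Random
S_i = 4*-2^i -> [4, -8, 16, -32, 64]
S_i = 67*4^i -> [67, 268, 1072, 4288, 17152]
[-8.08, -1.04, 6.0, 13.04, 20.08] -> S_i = -8.08 + 7.04*i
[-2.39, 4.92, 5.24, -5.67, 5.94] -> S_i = Random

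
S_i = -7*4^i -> [-7, -28, -112, -448, -1792]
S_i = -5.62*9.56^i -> [-5.62, -53.73, -513.63, -4910.32, -46942.68]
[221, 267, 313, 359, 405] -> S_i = 221 + 46*i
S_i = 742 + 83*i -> [742, 825, 908, 991, 1074]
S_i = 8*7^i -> [8, 56, 392, 2744, 19208]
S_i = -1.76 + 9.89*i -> [-1.76, 8.13, 18.02, 27.91, 37.8]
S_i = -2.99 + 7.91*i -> [-2.99, 4.92, 12.83, 20.74, 28.65]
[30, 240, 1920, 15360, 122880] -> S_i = 30*8^i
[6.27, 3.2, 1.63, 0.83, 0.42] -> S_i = 6.27*0.51^i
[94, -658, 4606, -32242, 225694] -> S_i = 94*-7^i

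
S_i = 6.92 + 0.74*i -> [6.92, 7.66, 8.4, 9.14, 9.88]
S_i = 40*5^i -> [40, 200, 1000, 5000, 25000]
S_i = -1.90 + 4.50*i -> [-1.9, 2.6, 7.1, 11.6, 16.1]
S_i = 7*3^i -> [7, 21, 63, 189, 567]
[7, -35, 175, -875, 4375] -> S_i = 7*-5^i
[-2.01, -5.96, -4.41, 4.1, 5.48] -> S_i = Random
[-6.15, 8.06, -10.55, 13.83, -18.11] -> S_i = -6.15*(-1.31)^i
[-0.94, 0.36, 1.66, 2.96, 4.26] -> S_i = -0.94 + 1.30*i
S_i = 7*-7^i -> [7, -49, 343, -2401, 16807]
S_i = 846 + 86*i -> [846, 932, 1018, 1104, 1190]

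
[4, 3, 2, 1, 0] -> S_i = 4 + -1*i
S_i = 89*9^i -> [89, 801, 7209, 64881, 583929]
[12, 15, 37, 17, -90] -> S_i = Random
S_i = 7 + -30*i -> [7, -23, -53, -83, -113]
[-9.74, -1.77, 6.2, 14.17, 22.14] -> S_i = -9.74 + 7.97*i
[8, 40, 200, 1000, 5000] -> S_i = 8*5^i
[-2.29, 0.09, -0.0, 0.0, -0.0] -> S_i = -2.29*(-0.04)^i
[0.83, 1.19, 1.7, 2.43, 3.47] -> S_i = 0.83*1.43^i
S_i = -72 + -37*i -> [-72, -109, -146, -183, -220]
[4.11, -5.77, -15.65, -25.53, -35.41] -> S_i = 4.11 + -9.88*i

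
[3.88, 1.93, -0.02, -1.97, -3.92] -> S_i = 3.88 + -1.95*i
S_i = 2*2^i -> [2, 4, 8, 16, 32]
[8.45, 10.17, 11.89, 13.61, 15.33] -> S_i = 8.45 + 1.72*i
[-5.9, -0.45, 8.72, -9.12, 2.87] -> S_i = Random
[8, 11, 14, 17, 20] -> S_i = 8 + 3*i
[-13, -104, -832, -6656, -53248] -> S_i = -13*8^i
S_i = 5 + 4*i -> [5, 9, 13, 17, 21]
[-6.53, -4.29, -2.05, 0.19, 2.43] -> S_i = -6.53 + 2.24*i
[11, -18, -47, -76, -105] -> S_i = 11 + -29*i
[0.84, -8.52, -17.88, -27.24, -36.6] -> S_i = 0.84 + -9.36*i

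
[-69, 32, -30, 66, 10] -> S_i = Random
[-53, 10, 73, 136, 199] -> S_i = -53 + 63*i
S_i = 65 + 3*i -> [65, 68, 71, 74, 77]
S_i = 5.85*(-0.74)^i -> [5.85, -4.33, 3.2, -2.37, 1.75]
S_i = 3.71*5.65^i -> [3.71, 20.96, 118.43, 669.14, 3780.66]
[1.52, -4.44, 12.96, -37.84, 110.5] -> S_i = 1.52*(-2.92)^i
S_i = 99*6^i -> [99, 594, 3564, 21384, 128304]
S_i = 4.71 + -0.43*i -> [4.71, 4.28, 3.85, 3.42, 2.99]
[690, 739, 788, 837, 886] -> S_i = 690 + 49*i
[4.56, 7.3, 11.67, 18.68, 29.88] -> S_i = 4.56*1.60^i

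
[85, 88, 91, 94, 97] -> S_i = 85 + 3*i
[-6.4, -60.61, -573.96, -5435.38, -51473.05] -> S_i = -6.40*9.47^i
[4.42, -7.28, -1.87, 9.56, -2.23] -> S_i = Random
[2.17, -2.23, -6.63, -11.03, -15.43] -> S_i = 2.17 + -4.40*i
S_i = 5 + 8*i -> [5, 13, 21, 29, 37]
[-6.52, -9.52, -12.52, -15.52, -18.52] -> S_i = -6.52 + -3.00*i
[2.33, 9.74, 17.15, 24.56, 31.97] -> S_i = 2.33 + 7.41*i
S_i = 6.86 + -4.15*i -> [6.86, 2.71, -1.44, -5.59, -9.74]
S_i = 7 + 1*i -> [7, 8, 9, 10, 11]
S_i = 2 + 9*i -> [2, 11, 20, 29, 38]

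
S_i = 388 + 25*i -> [388, 413, 438, 463, 488]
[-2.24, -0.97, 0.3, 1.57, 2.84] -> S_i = -2.24 + 1.27*i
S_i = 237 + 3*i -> [237, 240, 243, 246, 249]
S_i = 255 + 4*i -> [255, 259, 263, 267, 271]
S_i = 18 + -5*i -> [18, 13, 8, 3, -2]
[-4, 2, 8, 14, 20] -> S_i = -4 + 6*i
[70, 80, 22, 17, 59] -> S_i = Random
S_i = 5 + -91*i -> [5, -86, -177, -268, -359]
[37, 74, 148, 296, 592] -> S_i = 37*2^i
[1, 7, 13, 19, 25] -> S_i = 1 + 6*i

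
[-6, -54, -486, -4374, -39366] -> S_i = -6*9^i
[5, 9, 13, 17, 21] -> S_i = 5 + 4*i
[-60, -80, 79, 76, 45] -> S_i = Random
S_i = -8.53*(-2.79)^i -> [-8.53, 23.8, -66.4, 185.25, -516.85]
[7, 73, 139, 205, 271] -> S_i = 7 + 66*i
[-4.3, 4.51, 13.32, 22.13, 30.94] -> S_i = -4.30 + 8.81*i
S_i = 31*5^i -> [31, 155, 775, 3875, 19375]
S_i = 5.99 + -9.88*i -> [5.99, -3.89, -13.77, -23.65, -33.53]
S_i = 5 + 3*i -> [5, 8, 11, 14, 17]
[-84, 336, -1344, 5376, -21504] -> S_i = -84*-4^i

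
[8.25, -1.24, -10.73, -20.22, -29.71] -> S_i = 8.25 + -9.49*i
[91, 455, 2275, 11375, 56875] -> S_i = 91*5^i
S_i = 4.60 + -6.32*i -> [4.6, -1.72, -8.04, -14.36, -20.68]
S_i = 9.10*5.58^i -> [9.1, 50.78, 283.34, 1581.04, 8822.23]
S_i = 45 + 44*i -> [45, 89, 133, 177, 221]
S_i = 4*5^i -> [4, 20, 100, 500, 2500]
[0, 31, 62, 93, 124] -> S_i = 0 + 31*i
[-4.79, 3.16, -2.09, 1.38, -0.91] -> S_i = -4.79*(-0.66)^i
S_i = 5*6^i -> [5, 30, 180, 1080, 6480]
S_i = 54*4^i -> [54, 216, 864, 3456, 13824]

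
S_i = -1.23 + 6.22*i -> [-1.23, 4.99, 11.21, 17.43, 23.65]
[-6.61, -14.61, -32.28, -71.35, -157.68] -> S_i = -6.61*2.21^i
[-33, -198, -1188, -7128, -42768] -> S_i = -33*6^i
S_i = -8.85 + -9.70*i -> [-8.85, -18.55, -28.25, -37.95, -47.65]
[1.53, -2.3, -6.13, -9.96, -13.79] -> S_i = 1.53 + -3.83*i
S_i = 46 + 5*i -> [46, 51, 56, 61, 66]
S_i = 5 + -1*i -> [5, 4, 3, 2, 1]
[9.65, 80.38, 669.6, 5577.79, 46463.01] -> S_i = 9.65*8.33^i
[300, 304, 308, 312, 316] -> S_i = 300 + 4*i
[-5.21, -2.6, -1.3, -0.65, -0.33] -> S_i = -5.21*0.50^i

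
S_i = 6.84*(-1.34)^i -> [6.84, -9.17, 12.28, -16.46, 22.05]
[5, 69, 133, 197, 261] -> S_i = 5 + 64*i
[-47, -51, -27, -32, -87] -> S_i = Random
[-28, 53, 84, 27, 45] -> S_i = Random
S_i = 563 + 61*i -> [563, 624, 685, 746, 807]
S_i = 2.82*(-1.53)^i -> [2.82, -4.31, 6.6, -10.1, 15.45]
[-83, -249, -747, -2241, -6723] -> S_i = -83*3^i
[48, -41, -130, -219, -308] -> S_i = 48 + -89*i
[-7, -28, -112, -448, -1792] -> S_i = -7*4^i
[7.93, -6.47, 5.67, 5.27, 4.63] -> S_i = Random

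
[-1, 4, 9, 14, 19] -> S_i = -1 + 5*i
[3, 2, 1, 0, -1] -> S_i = 3 + -1*i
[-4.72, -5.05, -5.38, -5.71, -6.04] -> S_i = -4.72 + -0.33*i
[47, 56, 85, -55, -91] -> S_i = Random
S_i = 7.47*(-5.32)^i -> [7.47, -39.74, 211.42, -1124.75, 5983.66]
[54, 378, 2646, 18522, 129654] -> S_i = 54*7^i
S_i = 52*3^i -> [52, 156, 468, 1404, 4212]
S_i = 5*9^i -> [5, 45, 405, 3645, 32805]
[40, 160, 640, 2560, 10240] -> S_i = 40*4^i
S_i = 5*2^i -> [5, 10, 20, 40, 80]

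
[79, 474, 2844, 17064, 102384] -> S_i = 79*6^i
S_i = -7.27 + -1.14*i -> [-7.27, -8.41, -9.55, -10.69, -11.83]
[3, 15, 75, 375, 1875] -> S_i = 3*5^i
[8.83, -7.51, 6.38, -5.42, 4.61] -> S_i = 8.83*(-0.85)^i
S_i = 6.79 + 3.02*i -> [6.79, 9.81, 12.83, 15.85, 18.87]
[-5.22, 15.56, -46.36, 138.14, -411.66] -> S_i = -5.22*(-2.98)^i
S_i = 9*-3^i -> [9, -27, 81, -243, 729]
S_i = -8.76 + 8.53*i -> [-8.76, -0.23, 8.3, 16.83, 25.36]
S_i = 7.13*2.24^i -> [7.13, 15.97, 35.78, 80.14, 179.51]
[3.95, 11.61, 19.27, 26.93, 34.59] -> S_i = 3.95 + 7.66*i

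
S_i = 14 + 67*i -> [14, 81, 148, 215, 282]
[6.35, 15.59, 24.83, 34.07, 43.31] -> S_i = 6.35 + 9.24*i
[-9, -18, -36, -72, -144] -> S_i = -9*2^i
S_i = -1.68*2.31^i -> [-1.68, -3.88, -8.96, -20.71, -47.84]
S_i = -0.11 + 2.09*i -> [-0.11, 1.98, 4.07, 6.16, 8.25]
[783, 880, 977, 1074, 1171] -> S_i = 783 + 97*i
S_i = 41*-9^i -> [41, -369, 3321, -29889, 269001]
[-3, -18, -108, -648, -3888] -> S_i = -3*6^i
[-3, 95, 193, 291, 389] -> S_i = -3 + 98*i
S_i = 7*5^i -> [7, 35, 175, 875, 4375]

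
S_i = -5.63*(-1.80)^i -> [-5.63, 10.13, -18.24, 32.83, -59.1]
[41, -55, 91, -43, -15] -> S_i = Random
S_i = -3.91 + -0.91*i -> [-3.91, -4.82, -5.73, -6.64, -7.55]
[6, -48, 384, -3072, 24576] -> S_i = 6*-8^i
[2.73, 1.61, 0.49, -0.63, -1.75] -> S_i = 2.73 + -1.12*i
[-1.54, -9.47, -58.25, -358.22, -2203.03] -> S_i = -1.54*6.15^i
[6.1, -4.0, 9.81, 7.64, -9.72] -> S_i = Random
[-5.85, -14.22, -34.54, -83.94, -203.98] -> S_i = -5.85*2.43^i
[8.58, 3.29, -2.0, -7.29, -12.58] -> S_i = 8.58 + -5.29*i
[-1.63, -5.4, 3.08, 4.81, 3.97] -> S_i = Random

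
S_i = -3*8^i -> [-3, -24, -192, -1536, -12288]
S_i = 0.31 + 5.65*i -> [0.31, 5.96, 11.61, 17.26, 22.91]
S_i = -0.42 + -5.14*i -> [-0.42, -5.56, -10.7, -15.84, -20.98]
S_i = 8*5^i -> [8, 40, 200, 1000, 5000]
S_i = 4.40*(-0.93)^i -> [4.4, -4.09, 3.81, -3.54, 3.29]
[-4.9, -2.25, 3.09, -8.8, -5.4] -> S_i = Random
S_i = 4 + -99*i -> [4, -95, -194, -293, -392]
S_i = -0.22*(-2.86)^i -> [-0.22, 0.63, -1.8, 5.15, -14.72]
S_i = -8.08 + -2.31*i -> [-8.08, -10.39, -12.7, -15.01, -17.32]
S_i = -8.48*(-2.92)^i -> [-8.48, 24.76, -72.3, 211.13, -616.49]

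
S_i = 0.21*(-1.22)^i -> [0.21, -0.26, 0.31, -0.38, 0.47]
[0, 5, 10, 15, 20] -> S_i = 0 + 5*i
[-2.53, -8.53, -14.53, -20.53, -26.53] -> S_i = -2.53 + -6.00*i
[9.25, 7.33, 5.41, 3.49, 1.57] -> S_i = 9.25 + -1.92*i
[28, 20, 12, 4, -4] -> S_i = 28 + -8*i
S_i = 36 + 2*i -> [36, 38, 40, 42, 44]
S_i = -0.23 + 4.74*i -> [-0.23, 4.51, 9.25, 13.99, 18.73]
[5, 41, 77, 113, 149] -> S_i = 5 + 36*i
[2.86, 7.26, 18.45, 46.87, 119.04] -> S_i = 2.86*2.54^i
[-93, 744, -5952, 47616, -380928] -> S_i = -93*-8^i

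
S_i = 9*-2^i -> [9, -18, 36, -72, 144]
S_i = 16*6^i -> [16, 96, 576, 3456, 20736]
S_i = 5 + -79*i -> [5, -74, -153, -232, -311]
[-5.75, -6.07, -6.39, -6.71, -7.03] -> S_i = -5.75 + -0.32*i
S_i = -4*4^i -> [-4, -16, -64, -256, -1024]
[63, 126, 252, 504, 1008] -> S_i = 63*2^i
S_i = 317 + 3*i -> [317, 320, 323, 326, 329]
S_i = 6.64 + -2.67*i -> [6.64, 3.97, 1.3, -1.37, -4.04]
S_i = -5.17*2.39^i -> [-5.17, -12.36, -29.53, -70.58, -168.69]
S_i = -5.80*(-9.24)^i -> [-5.8, 53.59, -495.19, 4575.56, -42278.14]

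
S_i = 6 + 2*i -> [6, 8, 10, 12, 14]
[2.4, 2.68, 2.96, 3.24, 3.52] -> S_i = 2.40 + 0.28*i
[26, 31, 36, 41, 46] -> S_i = 26 + 5*i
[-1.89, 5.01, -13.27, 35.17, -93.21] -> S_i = -1.89*(-2.65)^i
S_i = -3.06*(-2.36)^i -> [-3.06, 7.22, -17.04, 40.22, -94.92]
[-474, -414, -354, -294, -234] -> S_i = -474 + 60*i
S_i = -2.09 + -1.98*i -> [-2.09, -4.07, -6.05, -8.03, -10.01]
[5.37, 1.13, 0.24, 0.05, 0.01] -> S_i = 5.37*0.21^i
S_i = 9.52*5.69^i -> [9.52, 54.17, 308.22, 1753.77, 9978.98]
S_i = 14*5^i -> [14, 70, 350, 1750, 8750]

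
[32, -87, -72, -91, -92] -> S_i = Random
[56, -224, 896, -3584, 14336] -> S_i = 56*-4^i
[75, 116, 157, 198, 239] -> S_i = 75 + 41*i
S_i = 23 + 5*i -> [23, 28, 33, 38, 43]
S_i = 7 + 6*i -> [7, 13, 19, 25, 31]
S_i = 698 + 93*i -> [698, 791, 884, 977, 1070]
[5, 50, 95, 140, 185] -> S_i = 5 + 45*i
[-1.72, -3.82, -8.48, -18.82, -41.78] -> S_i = -1.72*2.22^i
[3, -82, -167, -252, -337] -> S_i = 3 + -85*i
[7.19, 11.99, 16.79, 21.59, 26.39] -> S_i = 7.19 + 4.80*i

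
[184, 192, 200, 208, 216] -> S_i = 184 + 8*i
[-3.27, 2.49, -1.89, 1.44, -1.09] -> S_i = -3.27*(-0.76)^i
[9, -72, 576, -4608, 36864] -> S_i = 9*-8^i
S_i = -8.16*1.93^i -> [-8.16, -15.75, -30.4, -58.66, -113.22]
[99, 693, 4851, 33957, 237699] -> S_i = 99*7^i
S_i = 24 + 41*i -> [24, 65, 106, 147, 188]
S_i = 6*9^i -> [6, 54, 486, 4374, 39366]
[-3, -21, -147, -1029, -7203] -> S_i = -3*7^i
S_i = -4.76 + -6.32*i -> [-4.76, -11.08, -17.4, -23.72, -30.04]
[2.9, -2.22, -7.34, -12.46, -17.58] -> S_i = 2.90 + -5.12*i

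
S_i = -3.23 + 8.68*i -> [-3.23, 5.45, 14.13, 22.81, 31.49]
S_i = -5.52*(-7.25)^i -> [-5.52, 40.02, -290.14, 2103.55, -15250.75]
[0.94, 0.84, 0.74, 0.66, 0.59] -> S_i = 0.94*0.89^i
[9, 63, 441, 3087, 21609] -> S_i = 9*7^i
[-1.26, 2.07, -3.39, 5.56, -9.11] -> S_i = -1.26*(-1.64)^i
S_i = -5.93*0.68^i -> [-5.93, -4.03, -2.74, -1.86, -1.27]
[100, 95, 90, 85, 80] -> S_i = 100 + -5*i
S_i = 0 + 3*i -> [0, 3, 6, 9, 12]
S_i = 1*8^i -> [1, 8, 64, 512, 4096]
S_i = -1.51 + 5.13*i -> [-1.51, 3.62, 8.75, 13.88, 19.01]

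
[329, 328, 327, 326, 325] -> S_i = 329 + -1*i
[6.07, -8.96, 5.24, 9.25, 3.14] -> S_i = Random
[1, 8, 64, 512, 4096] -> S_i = 1*8^i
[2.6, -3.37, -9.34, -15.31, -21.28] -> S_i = 2.60 + -5.97*i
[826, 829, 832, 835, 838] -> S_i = 826 + 3*i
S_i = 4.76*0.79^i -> [4.76, 3.76, 2.97, 2.35, 1.85]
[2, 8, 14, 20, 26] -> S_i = 2 + 6*i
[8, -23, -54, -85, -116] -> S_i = 8 + -31*i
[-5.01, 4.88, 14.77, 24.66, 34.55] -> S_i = -5.01 + 9.89*i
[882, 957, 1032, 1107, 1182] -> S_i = 882 + 75*i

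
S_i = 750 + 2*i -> [750, 752, 754, 756, 758]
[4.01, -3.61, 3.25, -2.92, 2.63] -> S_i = 4.01*(-0.90)^i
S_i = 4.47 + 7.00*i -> [4.47, 11.47, 18.47, 25.47, 32.47]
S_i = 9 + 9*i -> [9, 18, 27, 36, 45]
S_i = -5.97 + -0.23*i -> [-5.97, -6.2, -6.43, -6.66, -6.89]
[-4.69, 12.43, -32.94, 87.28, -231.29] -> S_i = -4.69*(-2.65)^i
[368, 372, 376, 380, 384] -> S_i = 368 + 4*i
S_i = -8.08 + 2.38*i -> [-8.08, -5.7, -3.32, -0.94, 1.44]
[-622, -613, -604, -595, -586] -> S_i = -622 + 9*i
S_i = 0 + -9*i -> [0, -9, -18, -27, -36]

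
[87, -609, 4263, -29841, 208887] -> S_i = 87*-7^i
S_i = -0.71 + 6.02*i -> [-0.71, 5.31, 11.33, 17.35, 23.37]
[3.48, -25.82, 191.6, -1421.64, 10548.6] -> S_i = 3.48*(-7.42)^i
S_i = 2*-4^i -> [2, -8, 32, -128, 512]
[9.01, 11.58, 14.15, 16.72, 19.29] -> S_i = 9.01 + 2.57*i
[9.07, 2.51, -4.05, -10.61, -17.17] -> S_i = 9.07 + -6.56*i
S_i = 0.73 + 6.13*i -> [0.73, 6.86, 12.99, 19.12, 25.25]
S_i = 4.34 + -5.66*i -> [4.34, -1.32, -6.98, -12.64, -18.3]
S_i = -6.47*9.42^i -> [-6.47, -60.95, -574.12, -5408.25, -50945.74]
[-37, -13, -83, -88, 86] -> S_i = Random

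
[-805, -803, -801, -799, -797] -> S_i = -805 + 2*i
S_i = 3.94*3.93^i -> [3.94, 15.48, 60.85, 239.15, 939.87]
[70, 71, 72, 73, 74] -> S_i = 70 + 1*i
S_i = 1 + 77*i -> [1, 78, 155, 232, 309]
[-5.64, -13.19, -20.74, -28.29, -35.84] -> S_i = -5.64 + -7.55*i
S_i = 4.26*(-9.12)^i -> [4.26, -38.85, 354.32, -3231.43, 29470.6]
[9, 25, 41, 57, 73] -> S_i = 9 + 16*i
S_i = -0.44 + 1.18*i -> [-0.44, 0.74, 1.92, 3.1, 4.28]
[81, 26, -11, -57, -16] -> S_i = Random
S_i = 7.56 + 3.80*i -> [7.56, 11.36, 15.16, 18.96, 22.76]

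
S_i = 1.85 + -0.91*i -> [1.85, 0.94, 0.03, -0.88, -1.79]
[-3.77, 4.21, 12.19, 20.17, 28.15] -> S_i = -3.77 + 7.98*i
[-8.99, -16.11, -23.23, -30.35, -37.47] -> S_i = -8.99 + -7.12*i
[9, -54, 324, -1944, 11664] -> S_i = 9*-6^i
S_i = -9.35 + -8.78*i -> [-9.35, -18.13, -26.91, -35.69, -44.47]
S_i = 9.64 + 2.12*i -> [9.64, 11.76, 13.88, 16.0, 18.12]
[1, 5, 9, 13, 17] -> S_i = 1 + 4*i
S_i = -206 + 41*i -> [-206, -165, -124, -83, -42]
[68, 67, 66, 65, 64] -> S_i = 68 + -1*i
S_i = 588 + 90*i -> [588, 678, 768, 858, 948]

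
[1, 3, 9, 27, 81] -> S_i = 1*3^i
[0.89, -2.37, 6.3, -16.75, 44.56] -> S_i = 0.89*(-2.66)^i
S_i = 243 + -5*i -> [243, 238, 233, 228, 223]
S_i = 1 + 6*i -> [1, 7, 13, 19, 25]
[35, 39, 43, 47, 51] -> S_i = 35 + 4*i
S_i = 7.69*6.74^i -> [7.69, 51.83, 349.34, 2354.54, 15869.6]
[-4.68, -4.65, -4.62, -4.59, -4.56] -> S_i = -4.68 + 0.03*i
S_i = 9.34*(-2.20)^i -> [9.34, -20.55, 45.21, -99.45, 218.8]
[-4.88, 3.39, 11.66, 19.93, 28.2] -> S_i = -4.88 + 8.27*i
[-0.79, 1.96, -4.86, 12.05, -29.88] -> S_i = -0.79*(-2.48)^i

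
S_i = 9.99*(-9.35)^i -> [9.99, -93.41, 873.35, -8165.83, 76350.51]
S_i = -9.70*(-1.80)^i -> [-9.7, 17.46, -31.43, 56.57, -101.83]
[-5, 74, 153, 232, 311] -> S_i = -5 + 79*i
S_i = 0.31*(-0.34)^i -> [0.31, -0.11, 0.04, -0.01, 0.0]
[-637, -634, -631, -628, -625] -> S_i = -637 + 3*i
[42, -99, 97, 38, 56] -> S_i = Random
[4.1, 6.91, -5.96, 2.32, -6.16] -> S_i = Random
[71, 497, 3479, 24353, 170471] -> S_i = 71*7^i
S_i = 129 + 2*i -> [129, 131, 133, 135, 137]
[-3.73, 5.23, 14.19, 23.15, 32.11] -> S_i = -3.73 + 8.96*i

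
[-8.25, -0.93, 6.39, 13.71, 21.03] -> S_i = -8.25 + 7.32*i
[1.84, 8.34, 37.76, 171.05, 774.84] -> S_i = 1.84*4.53^i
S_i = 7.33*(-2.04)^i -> [7.33, -14.95, 30.5, -62.23, 126.95]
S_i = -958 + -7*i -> [-958, -965, -972, -979, -986]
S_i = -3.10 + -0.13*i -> [-3.1, -3.23, -3.36, -3.49, -3.62]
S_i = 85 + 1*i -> [85, 86, 87, 88, 89]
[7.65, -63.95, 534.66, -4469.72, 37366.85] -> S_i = 7.65*(-8.36)^i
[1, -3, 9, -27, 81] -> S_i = 1*-3^i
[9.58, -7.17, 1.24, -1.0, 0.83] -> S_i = Random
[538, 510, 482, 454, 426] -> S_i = 538 + -28*i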